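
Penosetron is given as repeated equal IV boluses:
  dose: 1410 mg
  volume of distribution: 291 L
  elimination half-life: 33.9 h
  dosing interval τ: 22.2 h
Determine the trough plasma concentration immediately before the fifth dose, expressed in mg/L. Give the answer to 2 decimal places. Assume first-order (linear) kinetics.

7.06 mg/L

C₀ per dose = Dose / Vd = 1410 / 291 = 4.845 mg/L
k = ln2 / t½ = 0.693147 / 33.9 = 0.02045 h⁻¹
Fraction remaining after one interval: r = e^(−kτ) = e^(−0.02045 × 22.2) = 0.6351
Before dose 5, 4 doses have been given (aged 1τ, 2τ, 3τ, 4τ).
C_trough = C₀ × (r + r² + … + r^4) = C₀ × r(1−r^4)/(1−r)
        = 4.845 × 0.6351 × (1 − 0.1627) / (1 − 0.6351) = 7.061 mg/L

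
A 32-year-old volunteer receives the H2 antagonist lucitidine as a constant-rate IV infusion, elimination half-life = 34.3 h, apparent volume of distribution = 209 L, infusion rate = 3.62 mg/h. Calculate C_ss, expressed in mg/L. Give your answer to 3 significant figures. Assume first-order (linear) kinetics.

0.857 mg/L

k = ln2 / t½ = 0.693147 / 34.3 = 0.02021 h⁻¹
CL = k × Vd = 0.02021 × 209 = 4.224 L/h
At steady state Css = R₀ / CL = 3.62 / 4.224 = 0.8570 mg/L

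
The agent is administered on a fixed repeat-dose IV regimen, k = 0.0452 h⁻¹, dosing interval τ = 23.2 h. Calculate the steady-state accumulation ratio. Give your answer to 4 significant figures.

e^(−kτ) = e^(−0.04520 × 23.2) = 0.3504
Accumulation ratio R = 1 / (1 − e^(−kτ)) = 1 / (1 − 0.3504) = 1.539

1.539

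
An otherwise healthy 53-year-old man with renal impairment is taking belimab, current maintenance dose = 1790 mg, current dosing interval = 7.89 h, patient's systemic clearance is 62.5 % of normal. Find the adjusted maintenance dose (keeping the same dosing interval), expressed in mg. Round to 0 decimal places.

1119 mg

To keep the same average steady-state level, dosing rate must scale with clearance.
CL ratio = 62.5 / 100 = 0.6250
New dose (same interval) = 1790 × 0.6250 = 1119 mg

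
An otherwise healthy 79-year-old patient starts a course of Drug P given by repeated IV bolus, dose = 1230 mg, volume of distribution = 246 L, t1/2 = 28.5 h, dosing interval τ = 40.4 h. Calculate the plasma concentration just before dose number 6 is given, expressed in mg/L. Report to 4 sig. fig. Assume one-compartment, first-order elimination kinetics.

2.970 mg/L

C₀ per dose = Dose / Vd = 1230 / 246 = 5.000 mg/L
k = ln2 / t½ = 0.693147 / 28.5 = 0.02432 h⁻¹
Fraction remaining after one interval: r = e^(−kτ) = e^(−0.02432 × 40.4) = 0.3744
Before dose 6, 5 doses have been given (aged 1τ, 2τ, 3τ, 4τ, 5τ).
C_trough = C₀ × (r + r² + … + r^5) = C₀ × r(1−r^5)/(1−r)
        = 5.000 × 0.3744 × (1 − 0.007357) / (1 − 0.3744) = 2.970 mg/L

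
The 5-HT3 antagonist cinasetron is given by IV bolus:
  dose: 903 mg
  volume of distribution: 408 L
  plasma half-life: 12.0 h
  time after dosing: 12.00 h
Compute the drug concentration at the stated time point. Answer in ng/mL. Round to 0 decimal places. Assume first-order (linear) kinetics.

C₀ = Dose / Vd = 903.0 / 408 = 2.213 mg/L
k = ln2 / t½ = 0.693147 / 12.0 = 0.05776 h⁻¹
t / t½ = 12.00 / 12.0 = 1 half-lives
C = C₀ × (1/2)^1 = 2.213 × 0.5000 = 1.107 mg/L
Convert: 1.107 mg/L × 1000 = 1107 ng/mL

1107 ng/mL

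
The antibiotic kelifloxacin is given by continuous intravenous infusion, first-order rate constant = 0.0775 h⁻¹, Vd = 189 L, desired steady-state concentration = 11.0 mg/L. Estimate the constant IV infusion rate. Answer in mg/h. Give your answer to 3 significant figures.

CL = k × Vd = 0.07750 × 189 = 14.65 L/h
At steady state, infusion rate R₀ = Css × CL = 11.0 × 14.65 = 161.2 mg/h

161 mg/h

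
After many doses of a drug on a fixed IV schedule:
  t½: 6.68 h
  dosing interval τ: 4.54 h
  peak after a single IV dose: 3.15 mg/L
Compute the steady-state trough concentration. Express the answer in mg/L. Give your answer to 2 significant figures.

k = ln2 / t½ = 0.693147 / 6.68 = 0.1038 h⁻¹
e^(−kτ) = e^(−0.1038 × 4.54) = 0.6242
Accumulation ratio R = 1 / (1 − e^(−kτ)) = 1 / (1 − 0.6242) = 2.661
Steady-state trough = C₀ × R × e^(−kτ) = 3.15 × 2.661 × 0.6242 = 5.232 mg/L

5.2 mg/L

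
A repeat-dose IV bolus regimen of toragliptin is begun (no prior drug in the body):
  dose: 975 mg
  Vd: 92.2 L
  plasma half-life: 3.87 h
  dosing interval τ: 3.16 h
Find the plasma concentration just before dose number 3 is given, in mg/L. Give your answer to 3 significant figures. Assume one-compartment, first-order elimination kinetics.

C₀ per dose = Dose / Vd = 975 / 92.2 = 10.57 mg/L
k = ln2 / t½ = 0.693147 / 3.87 = 0.1791 h⁻¹
Fraction remaining after one interval: r = e^(−kτ) = e^(−0.1791 × 3.16) = 0.5678
Before dose 3, 2 doses have been given (aged 1τ, 2τ).
C_trough = C₀ × (r + r²) = 10.57 × (0.5678 + 0.3224) = 9.409 mg/L

9.41 mg/L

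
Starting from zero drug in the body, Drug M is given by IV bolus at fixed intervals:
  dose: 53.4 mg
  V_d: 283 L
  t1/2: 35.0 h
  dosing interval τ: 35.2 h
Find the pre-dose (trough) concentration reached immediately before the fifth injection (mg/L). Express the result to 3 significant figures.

C₀ per dose = Dose / Vd = 53.4 / 283 = 0.1887 mg/L
k = ln2 / t½ = 0.693147 / 35.0 = 0.01980 h⁻¹
Fraction remaining after one interval: r = e^(−kτ) = e^(−0.01980 × 35.2) = 0.4981
Before dose 5, 4 doses have been given (aged 1τ, 2τ, 3τ, 4τ).
C_trough = C₀ × (r + r² + … + r^4) = C₀ × r(1−r^4)/(1−r)
        = 0.1887 × 0.4981 × (1 − 0.06156) / (1 − 0.4981) = 0.1757 mg/L

0.176 mg/L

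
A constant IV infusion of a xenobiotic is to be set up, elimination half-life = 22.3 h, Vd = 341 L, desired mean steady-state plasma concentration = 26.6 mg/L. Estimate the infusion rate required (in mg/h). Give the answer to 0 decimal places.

k = ln2 / t½ = 0.693147 / 22.3 = 0.03108 h⁻¹
CL = k × Vd = 0.03108 × 341 = 10.60 L/h
At steady state, infusion rate R₀ = Css × CL = 26.6 × 10.60 = 282.0 mg/h

282 mg/h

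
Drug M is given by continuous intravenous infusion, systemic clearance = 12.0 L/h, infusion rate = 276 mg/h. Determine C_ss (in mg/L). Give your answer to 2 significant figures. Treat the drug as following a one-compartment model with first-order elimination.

23 mg/L

At steady state Css = R₀ / CL = 276 / 12.00 = 23.00 mg/L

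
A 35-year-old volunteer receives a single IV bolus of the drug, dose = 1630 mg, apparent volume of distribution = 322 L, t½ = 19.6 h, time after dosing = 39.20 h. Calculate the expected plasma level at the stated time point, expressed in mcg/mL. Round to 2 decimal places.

1.27 mcg/mL

C₀ = Dose / Vd = 1630 / 322 = 5.062 mg/L
k = ln2 / t½ = 0.693147 / 19.6 = 0.03536 h⁻¹
t / t½ = 39.20 / 19.6 = 2 half-lives
C = C₀ × (1/2)^2 = 5.062 × 0.2500 = 1.266 mg/L
(1.266 mg/L = 1.266 mcg/mL)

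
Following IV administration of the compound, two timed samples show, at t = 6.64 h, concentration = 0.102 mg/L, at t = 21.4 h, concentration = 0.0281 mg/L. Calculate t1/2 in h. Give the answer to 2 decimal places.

7.94 h

k = ln(C₁/C₂) / (t₂ − t₁) = ln(0.102/0.0281) / (21.4 − 6.64)
  = 1.289 / 14.76 = 0.08733 h⁻¹
t½ = ln2 / k = 0.693147 / 0.08733 = 7.937 h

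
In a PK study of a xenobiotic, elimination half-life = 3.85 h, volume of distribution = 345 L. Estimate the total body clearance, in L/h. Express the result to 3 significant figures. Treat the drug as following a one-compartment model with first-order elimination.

k = ln2 / t½ = 0.693147 / 3.85 = 0.1800 h⁻¹
CL = k × Vd = 0.1800 × 345 = 62.10 L/h

62.1 L/h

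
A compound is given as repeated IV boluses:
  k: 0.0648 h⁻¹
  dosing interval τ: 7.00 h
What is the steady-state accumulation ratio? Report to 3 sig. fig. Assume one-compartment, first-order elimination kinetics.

e^(−kτ) = e^(−0.06480 × 7.00) = 0.6353
Accumulation ratio R = 1 / (1 − e^(−kτ)) = 1 / (1 − 0.6353) = 2.742

2.74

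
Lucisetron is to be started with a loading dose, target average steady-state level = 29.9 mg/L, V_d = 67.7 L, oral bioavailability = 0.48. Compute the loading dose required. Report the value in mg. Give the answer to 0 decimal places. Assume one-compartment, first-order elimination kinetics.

4217 mg

LD = Css × Vd / F = 29.9 × 67.7 / 0.48 = 4217 mg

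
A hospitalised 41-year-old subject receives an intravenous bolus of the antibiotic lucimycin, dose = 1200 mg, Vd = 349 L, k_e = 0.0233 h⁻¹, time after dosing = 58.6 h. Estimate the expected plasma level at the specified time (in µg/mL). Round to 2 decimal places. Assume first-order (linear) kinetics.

0.88 µg/mL

C₀ = Dose / Vd = 1200 / 349 = 3.438 mg/L
C = C₀ · e^(−k·t) = 3.438 × e^(−0.02330 × 58.6)
  = 3.438 × 0.2553 = 0.8777 mg/L
(0.8777 mg/L = 0.8777 µg/mL)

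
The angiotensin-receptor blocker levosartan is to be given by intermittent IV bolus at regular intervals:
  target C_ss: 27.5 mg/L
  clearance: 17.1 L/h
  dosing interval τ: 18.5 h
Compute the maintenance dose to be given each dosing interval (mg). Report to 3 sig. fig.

At steady state, Dose/τ = Css × CL.
Dose = Css × CL × τ = 27.5 × 17.10 × 18.5 = 8700 mg

8700 mg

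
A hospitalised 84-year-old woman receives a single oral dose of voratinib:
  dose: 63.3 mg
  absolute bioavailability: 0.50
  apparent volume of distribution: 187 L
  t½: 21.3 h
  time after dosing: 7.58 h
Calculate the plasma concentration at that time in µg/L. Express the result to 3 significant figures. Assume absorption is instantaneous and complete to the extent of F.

132 µg/L

Amount reaching circulation = F × Dose = 0.50 × 63.30 = 31.65 mg
C₀ = F·Dose / Vd = 31.65 / 187 = 0.1693 mg/L
k = ln2 / t½ = 0.693147 / 21.3 = 0.03254 h⁻¹
C = C₀ · e^(−k·t) = 0.1693 × e^(−0.03254 × 7.58)
  = 0.1693 × 0.7814 = 0.1323 mg/L
Convert: 0.1323 mg/L × 1000 = 132.3 µg/L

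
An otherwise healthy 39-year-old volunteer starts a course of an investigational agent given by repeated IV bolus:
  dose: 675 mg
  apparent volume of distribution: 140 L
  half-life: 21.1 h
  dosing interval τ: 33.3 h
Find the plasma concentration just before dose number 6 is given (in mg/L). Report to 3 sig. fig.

C₀ per dose = Dose / Vd = 675 / 140 = 4.821 mg/L
k = ln2 / t½ = 0.693147 / 21.1 = 0.03285 h⁻¹
Fraction remaining after one interval: r = e^(−kτ) = e^(−0.03285 × 33.3) = 0.3349
Before dose 6, 5 doses have been given (aged 1τ, 2τ, 3τ, 4τ, 5τ).
C_trough = C₀ × (r + r² + … + r^5) = C₀ × r(1−r^5)/(1−r)
        = 4.821 × 0.3349 × (1 − 0.004213) / (1 − 0.3349) = 2.417 mg/L

2.42 mg/L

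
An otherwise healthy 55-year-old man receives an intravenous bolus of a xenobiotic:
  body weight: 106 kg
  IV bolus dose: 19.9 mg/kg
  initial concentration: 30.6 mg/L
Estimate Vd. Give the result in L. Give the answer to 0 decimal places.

Dose = 19.9 × 106 = 2109 mg
Vd = Dose / C₀ = 2109 / 30.6 = 68.92 L

69 L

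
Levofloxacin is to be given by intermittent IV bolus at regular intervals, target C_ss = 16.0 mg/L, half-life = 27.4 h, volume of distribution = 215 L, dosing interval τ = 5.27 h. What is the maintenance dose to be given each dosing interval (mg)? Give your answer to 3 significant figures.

459 mg

k = ln2 / t½ = 0.693147 / 27.4 = 0.02530 h⁻¹
CL = k × Vd = 0.02530 × 215 = 5.440 L/h
At steady state, Dose/τ = Css × CL.
Dose = Css × CL × τ = 16.0 × 5.440 × 5.27 = 458.7 mg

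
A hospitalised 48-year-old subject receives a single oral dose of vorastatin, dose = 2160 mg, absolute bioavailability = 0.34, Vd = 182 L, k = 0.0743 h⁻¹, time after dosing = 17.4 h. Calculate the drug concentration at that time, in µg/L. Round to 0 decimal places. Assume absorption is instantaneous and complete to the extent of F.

Amount reaching circulation = F × Dose = 0.34 × 2160 = 734.4 mg
C₀ = F·Dose / Vd = 734.4 / 182 = 4.035 mg/L
C = C₀ · e^(−k·t) = 4.035 × e^(−0.07430 × 17.4)
  = 4.035 × 0.2745 = 1.108 mg/L
Convert: 1.108 mg/L × 1000 = 1108 µg/L

1108 µg/L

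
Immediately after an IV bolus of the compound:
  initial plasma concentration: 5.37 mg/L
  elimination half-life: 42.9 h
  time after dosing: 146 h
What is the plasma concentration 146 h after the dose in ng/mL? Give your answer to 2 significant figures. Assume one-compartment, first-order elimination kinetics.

k = ln2 / t½ = 0.693147 / 42.9 = 0.01616 h⁻¹
C = C₀ · e^(−k·t) = 5.370 × e^(−0.01616 × 146)
  = 5.370 × 0.09448 = 0.5074 mg/L
Convert: 0.5074 mg/L × 1000 = 507.4 ng/mL

510 ng/mL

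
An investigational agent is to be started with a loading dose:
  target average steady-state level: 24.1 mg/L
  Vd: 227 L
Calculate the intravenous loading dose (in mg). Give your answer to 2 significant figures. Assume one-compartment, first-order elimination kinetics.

5500 mg

LD = Css × Vd = 24.1 × 227 = 5471 mg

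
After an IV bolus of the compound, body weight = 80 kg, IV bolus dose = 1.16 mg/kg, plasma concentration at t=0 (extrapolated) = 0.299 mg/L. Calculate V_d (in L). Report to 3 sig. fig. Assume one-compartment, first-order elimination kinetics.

Dose = 1.16 × 80 = 92.80 mg
Vd = Dose / C₀ = 92.80 / 0.299 = 310.4 L

310 L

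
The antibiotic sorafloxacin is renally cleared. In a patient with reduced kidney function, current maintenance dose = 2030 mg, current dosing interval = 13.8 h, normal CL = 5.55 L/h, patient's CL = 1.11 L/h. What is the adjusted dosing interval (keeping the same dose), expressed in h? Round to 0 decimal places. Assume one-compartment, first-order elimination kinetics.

To keep the same average steady-state level, dosing rate must scale with clearance.
CL ratio = 1.11 / 5.55 = 0.2000
New interval (same dose) = 13.8 / 0.2000 = 69.00 h

69 h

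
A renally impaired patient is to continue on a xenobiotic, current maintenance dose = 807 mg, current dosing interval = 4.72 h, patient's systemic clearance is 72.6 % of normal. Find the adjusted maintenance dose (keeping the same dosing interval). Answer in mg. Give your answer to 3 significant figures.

To keep the same average steady-state level, dosing rate must scale with clearance.
CL ratio = 72.6 / 100 = 0.7260
New dose (same interval) = 807 × 0.7260 = 585.9 mg

586 mg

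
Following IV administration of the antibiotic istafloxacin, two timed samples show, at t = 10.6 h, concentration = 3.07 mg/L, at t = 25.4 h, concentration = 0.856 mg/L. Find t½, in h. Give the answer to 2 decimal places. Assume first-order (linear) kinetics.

8.03 h

k = ln(C₁/C₂) / (t₂ − t₁) = ln(3.07/0.856) / (25.4 − 10.6)
  = 1.277 / 14.80 = 0.08628 h⁻¹
t½ = ln2 / k = 0.693147 / 0.08628 = 8.034 h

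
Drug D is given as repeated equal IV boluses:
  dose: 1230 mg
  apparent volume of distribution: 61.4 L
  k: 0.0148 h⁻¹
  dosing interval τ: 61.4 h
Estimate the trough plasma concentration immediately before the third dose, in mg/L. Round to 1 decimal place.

C₀ per dose = Dose / Vd = 1230 / 61.4 = 20.03 mg/L
Fraction remaining after one interval: r = e^(−kτ) = e^(−0.01480 × 61.4) = 0.4030
Before dose 3, 2 doses have been given (aged 1τ, 2τ).
C_trough = C₀ × (r + r²) = 20.03 × (0.4030 + 0.1624) = 11.32 mg/L

11.3 mg/L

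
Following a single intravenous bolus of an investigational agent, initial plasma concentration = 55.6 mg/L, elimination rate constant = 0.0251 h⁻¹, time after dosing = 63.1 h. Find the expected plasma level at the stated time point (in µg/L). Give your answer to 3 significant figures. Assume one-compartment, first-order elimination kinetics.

11400 µg/L

C = C₀ · e^(−k·t) = 55.60 × e^(−0.02510 × 63.1)
  = 55.60 × 0.2052 = 11.41 mg/L
Convert: 11.41 mg/L × 1000 = 11410 µg/L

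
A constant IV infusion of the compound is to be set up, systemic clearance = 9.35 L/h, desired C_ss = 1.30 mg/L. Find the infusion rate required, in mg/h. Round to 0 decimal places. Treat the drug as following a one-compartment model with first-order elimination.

12 mg/h

At steady state, infusion rate R₀ = Css × CL = 1.30 × 9.350 = 12.16 mg/h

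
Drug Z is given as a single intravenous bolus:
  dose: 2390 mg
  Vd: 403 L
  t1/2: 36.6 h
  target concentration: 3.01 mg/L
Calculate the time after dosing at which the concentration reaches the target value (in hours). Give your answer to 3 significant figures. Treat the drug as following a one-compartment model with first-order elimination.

C₀ = Dose / Vd = 2390 / 403 = 5.931 mg/L
k = ln2 / t½ = 0.693147 / 36.6 = 0.01894 h⁻¹
t = ln(C₀ / C) / k = ln(5.931 / 3.01) / 0.01894
  = ln(1.970) / 0.01894 = 0.6780 / 0.01894 = 35.80 h

35.8 h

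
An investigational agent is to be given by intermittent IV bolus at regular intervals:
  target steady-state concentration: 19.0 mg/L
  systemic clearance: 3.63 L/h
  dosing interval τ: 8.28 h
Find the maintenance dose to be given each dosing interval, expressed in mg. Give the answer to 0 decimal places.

571 mg

At steady state, Dose/τ = Css × CL.
Dose = Css × CL × τ = 19.0 × 3.630 × 8.28 = 571.1 mg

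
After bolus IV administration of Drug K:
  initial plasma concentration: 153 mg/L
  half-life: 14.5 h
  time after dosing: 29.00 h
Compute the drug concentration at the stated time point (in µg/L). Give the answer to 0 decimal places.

38250 µg/L

k = ln2 / t½ = 0.693147 / 14.5 = 0.04780 h⁻¹
t / t½ = 29.00 / 14.5 = 2 half-lives
C = C₀ × (1/2)^2 = 153.0 × 0.2500 = 38.25 mg/L
Convert: 38.25 mg/L × 1000 = 38250 µg/L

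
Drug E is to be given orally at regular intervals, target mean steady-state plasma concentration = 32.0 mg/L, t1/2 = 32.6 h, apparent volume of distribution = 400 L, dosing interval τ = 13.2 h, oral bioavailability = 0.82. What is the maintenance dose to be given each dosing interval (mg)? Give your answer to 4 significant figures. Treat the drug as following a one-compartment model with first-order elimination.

k = ln2 / t½ = 0.693147 / 32.6 = 0.02126 h⁻¹
CL = k × Vd = 0.02126 × 400 = 8.504 L/h
At steady state, F × (Dose/τ) = Css × CL.
Dose = Css × CL × τ / F = 32.0 × 8.504 × 13.2 / 0.82 = 4381 mg

4381 mg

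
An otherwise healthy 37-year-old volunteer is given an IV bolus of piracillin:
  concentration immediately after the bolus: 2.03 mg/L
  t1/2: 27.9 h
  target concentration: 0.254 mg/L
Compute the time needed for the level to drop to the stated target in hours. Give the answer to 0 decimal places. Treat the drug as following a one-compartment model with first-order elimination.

k = ln2 / t½ = 0.693147 / 27.9 = 0.02484 h⁻¹
t = ln(C₀ / C) / k = ln(2.030 / 0.254) / 0.02484
  = ln(7.992) / 0.02484 = 2.078 / 0.02484 = 83.66 h

84 h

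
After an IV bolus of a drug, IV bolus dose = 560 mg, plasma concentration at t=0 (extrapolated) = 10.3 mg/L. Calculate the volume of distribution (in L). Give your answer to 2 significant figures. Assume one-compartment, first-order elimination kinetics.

54 L

Vd = Dose / C₀ = 560.0 / 10.3 = 54.37 L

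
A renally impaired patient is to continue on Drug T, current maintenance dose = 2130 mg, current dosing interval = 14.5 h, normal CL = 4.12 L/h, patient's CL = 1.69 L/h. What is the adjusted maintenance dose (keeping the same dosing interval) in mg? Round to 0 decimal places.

874 mg

To keep the same average steady-state level, dosing rate must scale with clearance.
CL ratio = 1.69 / 4.12 = 0.4102
New dose (same interval) = 2130 × 0.4102 = 873.7 mg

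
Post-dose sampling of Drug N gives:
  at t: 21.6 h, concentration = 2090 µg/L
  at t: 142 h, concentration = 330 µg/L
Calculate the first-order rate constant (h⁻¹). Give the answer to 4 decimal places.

0.0153 h⁻¹

k = ln(C₁/C₂) / (t₂ − t₁) = ln(2090/330) / (142 − 21.6)
  = 1.846 / 120.4 = 0.01533 h⁻¹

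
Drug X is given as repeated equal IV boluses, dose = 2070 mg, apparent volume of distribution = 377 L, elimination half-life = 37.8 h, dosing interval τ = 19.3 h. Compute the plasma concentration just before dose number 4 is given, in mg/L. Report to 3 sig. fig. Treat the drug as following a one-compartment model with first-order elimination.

8.46 mg/L

C₀ per dose = Dose / Vd = 2070 / 377 = 5.491 mg/L
k = ln2 / t½ = 0.693147 / 37.8 = 0.01834 h⁻¹
Fraction remaining after one interval: r = e^(−kτ) = e^(−0.01834 × 19.3) = 0.7019
Before dose 4, 3 doses have been given (aged 1τ, 2τ, 3τ).
C_trough = C₀ × (r + r² + … + r^3) = C₀ × r(1−r^3)/(1−r)
        = 5.491 × 0.7019 × (1 − 0.3458) / (1 − 0.7019) = 8.458 mg/L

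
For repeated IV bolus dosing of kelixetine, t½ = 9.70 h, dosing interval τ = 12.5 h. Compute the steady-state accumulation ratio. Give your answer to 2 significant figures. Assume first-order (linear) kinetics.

k = ln2 / t½ = 0.693147 / 9.70 = 0.07146 h⁻¹
e^(−kτ) = e^(−0.07146 × 12.5) = 0.4093
Accumulation ratio R = 1 / (1 − e^(−kτ)) = 1 / (1 − 0.4093) = 1.693

1.7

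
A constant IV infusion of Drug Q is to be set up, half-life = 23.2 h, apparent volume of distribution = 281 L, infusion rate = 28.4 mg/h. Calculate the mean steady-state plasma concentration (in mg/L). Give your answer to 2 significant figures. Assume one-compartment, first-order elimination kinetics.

3.4 mg/L

k = ln2 / t½ = 0.693147 / 23.2 = 0.02988 h⁻¹
CL = k × Vd = 0.02988 × 281 = 8.396 L/h
At steady state Css = R₀ / CL = 28.4 / 8.396 = 3.383 mg/L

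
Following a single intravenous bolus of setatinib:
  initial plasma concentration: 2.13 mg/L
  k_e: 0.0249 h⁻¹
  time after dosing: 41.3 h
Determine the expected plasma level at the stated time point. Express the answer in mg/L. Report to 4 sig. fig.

C = C₀ · e^(−k·t) = 2.130 × e^(−0.02490 × 41.3)
  = 2.130 × 0.3576 = 0.7617 mg/L

0.7617 mg/L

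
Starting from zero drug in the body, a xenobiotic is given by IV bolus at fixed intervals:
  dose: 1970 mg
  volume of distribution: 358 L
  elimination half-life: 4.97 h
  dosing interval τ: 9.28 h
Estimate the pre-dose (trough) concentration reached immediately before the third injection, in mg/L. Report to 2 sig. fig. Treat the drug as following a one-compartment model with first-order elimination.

C₀ per dose = Dose / Vd = 1970 / 358 = 5.503 mg/L
k = ln2 / t½ = 0.693147 / 4.97 = 0.1395 h⁻¹
Fraction remaining after one interval: r = e^(−kτ) = e^(−0.1395 × 9.28) = 0.2740
Before dose 3, 2 doses have been given (aged 1τ, 2τ).
C_trough = C₀ × (r + r²) = 5.503 × (0.2740 + 0.07508) = 1.921 mg/L

1.9 mg/L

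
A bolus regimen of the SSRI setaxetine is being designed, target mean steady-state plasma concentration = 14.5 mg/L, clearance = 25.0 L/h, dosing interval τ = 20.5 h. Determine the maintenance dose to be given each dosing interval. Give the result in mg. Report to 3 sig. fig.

7430 mg

At steady state, Dose/τ = Css × CL.
Dose = Css × CL × τ = 14.5 × 25.00 × 20.5 = 7431 mg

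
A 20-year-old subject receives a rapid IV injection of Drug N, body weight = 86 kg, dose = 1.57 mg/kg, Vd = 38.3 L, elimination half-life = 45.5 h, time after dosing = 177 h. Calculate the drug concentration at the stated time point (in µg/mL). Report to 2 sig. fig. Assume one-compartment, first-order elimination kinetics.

0.24 µg/mL

Total dose = 1.57 × 86 = 135.0 mg
C₀ = Dose / Vd = 135.0 / 38.3 = 3.525 mg/L
k = ln2 / t½ = 0.693147 / 45.5 = 0.01523 h⁻¹
C = C₀ · e^(−k·t) = 3.525 × e^(−0.01523 × 177)
  = 3.525 × 0.06749 = 0.2379 mg/L
(0.2379 mg/L = 0.2379 µg/mL)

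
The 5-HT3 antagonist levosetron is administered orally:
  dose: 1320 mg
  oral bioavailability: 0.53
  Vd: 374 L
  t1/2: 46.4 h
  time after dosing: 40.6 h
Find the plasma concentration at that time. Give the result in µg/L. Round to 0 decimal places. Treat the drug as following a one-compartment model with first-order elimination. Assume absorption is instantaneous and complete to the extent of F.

1020 µg/L

Amount reaching circulation = F × Dose = 0.53 × 1320 = 699.6 mg
C₀ = F·Dose / Vd = 699.6 / 374 = 1.871 mg/L
k = ln2 / t½ = 0.693147 / 46.4 = 0.01494 h⁻¹
C = C₀ · e^(−k·t) = 1.871 × e^(−0.01494 × 40.6)
  = 1.871 × 0.5452 = 1.020 mg/L
Convert: 1.020 mg/L × 1000 = 1020 µg/L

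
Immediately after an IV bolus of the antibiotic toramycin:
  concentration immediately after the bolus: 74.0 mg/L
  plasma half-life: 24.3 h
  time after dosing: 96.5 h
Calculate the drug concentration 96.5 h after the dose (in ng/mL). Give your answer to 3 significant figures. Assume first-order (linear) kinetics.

k = ln2 / t½ = 0.693147 / 24.3 = 0.02852 h⁻¹
C = C₀ · e^(−k·t) = 74.00 × e^(−0.02852 × 96.5)
  = 74.00 × 0.06379 = 4.720 mg/L
Convert: 4.720 mg/L × 1000 = 4720 ng/mL

4720 ng/mL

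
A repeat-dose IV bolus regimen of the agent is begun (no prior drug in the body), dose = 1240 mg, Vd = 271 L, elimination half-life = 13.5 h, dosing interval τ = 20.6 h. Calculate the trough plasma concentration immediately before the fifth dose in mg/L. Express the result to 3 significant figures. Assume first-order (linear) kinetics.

C₀ per dose = Dose / Vd = 1240 / 271 = 4.576 mg/L
k = ln2 / t½ = 0.693147 / 13.5 = 0.05134 h⁻¹
Fraction remaining after one interval: r = e^(−kτ) = e^(−0.05134 × 20.6) = 0.3473
Before dose 5, 4 doses have been given (aged 1τ, 2τ, 3τ, 4τ).
C_trough = C₀ × (r + r² + … + r^4) = C₀ × r(1−r^4)/(1−r)
        = 4.576 × 0.3473 × (1 − 0.01455) / (1 − 0.3473) = 2.399 mg/L

2.40 mg/L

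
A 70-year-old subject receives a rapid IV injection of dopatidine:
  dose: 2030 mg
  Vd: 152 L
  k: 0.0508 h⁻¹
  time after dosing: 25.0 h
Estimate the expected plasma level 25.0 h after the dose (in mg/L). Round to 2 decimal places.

3.75 mg/L

C₀ = Dose / Vd = 2030 / 152 = 13.36 mg/L
C = C₀ · e^(−k·t) = 13.36 × e^(−0.05080 × 25.0)
  = 13.36 × 0.2808 = 3.751 mg/L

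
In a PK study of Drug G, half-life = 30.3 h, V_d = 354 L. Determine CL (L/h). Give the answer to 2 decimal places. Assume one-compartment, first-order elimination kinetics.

k = ln2 / t½ = 0.693147 / 30.3 = 0.02288 h⁻¹
CL = k × Vd = 0.02288 × 354 = 8.100 L/h

8.10 L/h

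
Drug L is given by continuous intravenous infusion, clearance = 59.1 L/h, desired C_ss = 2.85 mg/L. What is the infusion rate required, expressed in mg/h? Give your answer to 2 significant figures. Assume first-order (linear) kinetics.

At steady state, infusion rate R₀ = Css × CL = 2.85 × 59.10 = 168.4 mg/h

170 mg/h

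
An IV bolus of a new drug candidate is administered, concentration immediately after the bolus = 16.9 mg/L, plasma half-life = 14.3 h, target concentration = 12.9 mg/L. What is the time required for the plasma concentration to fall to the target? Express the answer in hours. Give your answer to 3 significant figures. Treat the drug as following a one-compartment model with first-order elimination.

k = ln2 / t½ = 0.693147 / 14.3 = 0.04847 h⁻¹
t = ln(C₀ / C) / k = ln(16.90 / 12.9) / 0.04847
  = ln(1.310) / 0.04847 = 0.2700 / 0.04847 = 5.570 h

5.57 h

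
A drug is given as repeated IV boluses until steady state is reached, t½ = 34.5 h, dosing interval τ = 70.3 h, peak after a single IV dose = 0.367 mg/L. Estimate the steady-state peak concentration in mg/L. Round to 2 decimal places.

k = ln2 / t½ = 0.693147 / 34.5 = 0.02009 h⁻¹
e^(−kτ) = e^(−0.02009 × 70.3) = 0.2436
Accumulation ratio R = 1 / (1 − e^(−kτ)) = 1 / (1 − 0.2436) = 1.322
Steady-state peak = C₀ × R = 0.367 × 1.322 = 0.4852 mg/L

0.49 mg/L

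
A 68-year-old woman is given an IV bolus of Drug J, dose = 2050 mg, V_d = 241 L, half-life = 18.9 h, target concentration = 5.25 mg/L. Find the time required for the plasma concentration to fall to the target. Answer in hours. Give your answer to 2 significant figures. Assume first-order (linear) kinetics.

13 h

C₀ = Dose / Vd = 2050 / 241 = 8.506 mg/L
k = ln2 / t½ = 0.693147 / 18.9 = 0.03667 h⁻¹
t = ln(C₀ / C) / k = ln(8.506 / 5.25) / 0.03667
  = ln(1.620) / 0.03667 = 0.4824 / 0.03667 = 13.16 h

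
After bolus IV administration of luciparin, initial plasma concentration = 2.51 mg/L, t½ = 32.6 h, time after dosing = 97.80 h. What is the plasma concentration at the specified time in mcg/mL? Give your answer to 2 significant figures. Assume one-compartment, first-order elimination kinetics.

k = ln2 / t½ = 0.693147 / 32.6 = 0.02126 h⁻¹
t / t½ = 97.80 / 32.6 = 3 half-lives
C = C₀ × (1/2)^3 = 2.510 × 0.1250 = 0.3138 mg/L
(0.3138 mg/L = 0.3138 mcg/mL)

0.31 mcg/mL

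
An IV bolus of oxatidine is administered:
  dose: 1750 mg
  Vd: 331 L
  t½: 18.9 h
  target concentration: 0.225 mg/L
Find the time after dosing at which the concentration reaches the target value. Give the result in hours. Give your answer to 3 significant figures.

C₀ = Dose / Vd = 1750 / 331 = 5.287 mg/L
k = ln2 / t½ = 0.693147 / 18.9 = 0.03667 h⁻¹
t = ln(C₀ / C) / k = ln(5.287 / 0.225) / 0.03667
  = ln(23.50) / 0.03667 = 3.157 / 0.03667 = 86.09 h

86.1 h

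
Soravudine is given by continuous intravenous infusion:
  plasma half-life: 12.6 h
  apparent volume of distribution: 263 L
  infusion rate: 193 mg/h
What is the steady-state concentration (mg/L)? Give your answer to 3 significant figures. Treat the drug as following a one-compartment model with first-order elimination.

k = ln2 / t½ = 0.693147 / 12.6 = 0.05501 h⁻¹
CL = k × Vd = 0.05501 × 263 = 14.47 L/h
At steady state Css = R₀ / CL = 193 / 14.47 = 13.34 mg/L

13.3 mg/L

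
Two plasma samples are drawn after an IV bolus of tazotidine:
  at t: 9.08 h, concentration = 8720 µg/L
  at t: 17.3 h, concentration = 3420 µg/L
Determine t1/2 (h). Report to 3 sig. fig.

6.09 h

k = ln(C₁/C₂) / (t₂ − t₁) = ln(8720/3420) / (17.3 − 9.08)
  = 0.9360 / 8.220 = 0.1139 h⁻¹
t½ = ln2 / k = 0.693147 / 0.1139 = 6.086 h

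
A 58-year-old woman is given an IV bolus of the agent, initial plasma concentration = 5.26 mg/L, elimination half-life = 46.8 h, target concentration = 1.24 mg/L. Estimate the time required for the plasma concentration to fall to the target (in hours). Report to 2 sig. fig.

98 h

k = ln2 / t½ = 0.693147 / 46.8 = 0.01481 h⁻¹
t = ln(C₀ / C) / k = ln(5.260 / 1.24) / 0.01481
  = ln(4.242) / 0.01481 = 1.445 / 0.01481 = 97.57 h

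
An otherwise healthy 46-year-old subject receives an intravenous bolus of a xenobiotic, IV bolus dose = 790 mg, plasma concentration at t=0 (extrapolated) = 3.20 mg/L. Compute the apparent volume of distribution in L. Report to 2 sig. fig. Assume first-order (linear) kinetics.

250 L

Vd = Dose / C₀ = 790.0 / 3.20 = 246.9 L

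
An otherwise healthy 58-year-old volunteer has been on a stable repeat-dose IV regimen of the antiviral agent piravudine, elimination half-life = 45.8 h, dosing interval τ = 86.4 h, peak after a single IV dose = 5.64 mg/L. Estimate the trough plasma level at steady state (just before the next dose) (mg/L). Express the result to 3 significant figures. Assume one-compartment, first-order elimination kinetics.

k = ln2 / t½ = 0.693147 / 45.8 = 0.01513 h⁻¹
e^(−kτ) = e^(−0.01513 × 86.4) = 0.2706
Accumulation ratio R = 1 / (1 − e^(−kτ)) = 1 / (1 − 0.2706) = 1.371
Steady-state trough = C₀ × R × e^(−kτ) = 5.64 × 1.371 × 0.2706 = 2.092 mg/L

2.09 mg/L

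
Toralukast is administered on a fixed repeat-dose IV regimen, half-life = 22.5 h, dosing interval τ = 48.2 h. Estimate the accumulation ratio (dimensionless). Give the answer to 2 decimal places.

1.29

k = ln2 / t½ = 0.693147 / 22.5 = 0.03081 h⁻¹
e^(−kτ) = e^(−0.03081 × 48.2) = 0.2265
Accumulation ratio R = 1 / (1 − e^(−kτ)) = 1 / (1 − 0.2265) = 1.293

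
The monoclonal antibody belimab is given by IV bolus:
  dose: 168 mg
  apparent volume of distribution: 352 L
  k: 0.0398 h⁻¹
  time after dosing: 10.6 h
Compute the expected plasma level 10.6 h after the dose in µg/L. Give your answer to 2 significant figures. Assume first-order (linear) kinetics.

310 µg/L

C₀ = Dose / Vd = 168.0 / 352 = 0.4773 mg/L
C = C₀ · e^(−k·t) = 0.4773 × e^(−0.03980 × 10.6)
  = 0.4773 × 0.6558 = 0.3130 mg/L
Convert: 0.3130 mg/L × 1000 = 313.0 µg/L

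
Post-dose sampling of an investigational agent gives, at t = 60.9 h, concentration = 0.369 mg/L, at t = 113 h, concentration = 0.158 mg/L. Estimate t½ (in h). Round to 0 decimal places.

43 h

k = ln(C₁/C₂) / (t₂ − t₁) = ln(0.369/0.158) / (113 − 60.9)
  = 0.8482 / 52.10 = 0.01628 h⁻¹
t½ = ln2 / k = 0.693147 / 0.01628 = 42.58 h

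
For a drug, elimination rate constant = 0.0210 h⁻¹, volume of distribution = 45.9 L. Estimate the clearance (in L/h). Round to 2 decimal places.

0.96 L/h

CL = k × Vd = 0.0210 × 45.9 = 0.9639 L/h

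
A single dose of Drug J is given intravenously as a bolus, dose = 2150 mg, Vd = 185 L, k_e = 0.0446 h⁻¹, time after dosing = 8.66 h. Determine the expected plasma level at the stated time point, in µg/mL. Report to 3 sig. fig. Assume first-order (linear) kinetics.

C₀ = Dose / Vd = 2150 / 185 = 11.62 mg/L
C = C₀ · e^(−k·t) = 11.62 × e^(−0.04460 × 8.66)
  = 11.62 × 0.6796 = 7.897 mg/L
(7.897 mg/L = 7.897 µg/mL)

7.90 µg/mL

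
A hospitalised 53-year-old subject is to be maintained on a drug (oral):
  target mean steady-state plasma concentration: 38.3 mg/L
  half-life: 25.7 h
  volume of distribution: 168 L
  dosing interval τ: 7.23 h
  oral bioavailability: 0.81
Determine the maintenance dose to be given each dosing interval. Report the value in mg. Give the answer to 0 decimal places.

k = ln2 / t½ = 0.693147 / 25.7 = 0.02697 h⁻¹
CL = k × Vd = 0.02697 × 168 = 4.531 L/h
At steady state, F × (Dose/τ) = Css × CL.
Dose = Css × CL × τ / F = 38.3 × 4.531 × 7.23 / 0.81 = 1549 mg

1549 mg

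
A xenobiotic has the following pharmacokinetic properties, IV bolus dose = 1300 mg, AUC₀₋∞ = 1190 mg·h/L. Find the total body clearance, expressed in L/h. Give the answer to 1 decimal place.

CL = Dose / AUC = 1300 / 1190 = 1.092 L/h

1.1 L/h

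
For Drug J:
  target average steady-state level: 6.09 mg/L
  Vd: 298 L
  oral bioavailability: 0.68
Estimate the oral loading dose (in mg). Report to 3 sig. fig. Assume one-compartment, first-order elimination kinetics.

LD = Css × Vd / F = 6.09 × 298 / 0.68 = 2669 mg

2670 mg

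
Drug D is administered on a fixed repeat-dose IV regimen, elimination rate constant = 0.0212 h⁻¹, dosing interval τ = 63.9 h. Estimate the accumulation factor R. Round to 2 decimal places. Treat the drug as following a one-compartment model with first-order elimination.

1.35

e^(−kτ) = e^(−0.02120 × 63.9) = 0.2580
Accumulation ratio R = 1 / (1 − e^(−kτ)) = 1 / (1 − 0.2580) = 1.348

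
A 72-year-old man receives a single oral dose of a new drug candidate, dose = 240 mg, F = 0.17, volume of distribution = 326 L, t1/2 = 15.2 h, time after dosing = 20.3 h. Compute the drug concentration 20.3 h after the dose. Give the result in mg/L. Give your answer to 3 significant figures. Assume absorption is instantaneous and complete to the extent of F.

0.0496 mg/L

Amount reaching circulation = F × Dose = 0.17 × 240.0 = 40.80 mg
C₀ = F·Dose / Vd = 40.80 / 326 = 0.1252 mg/L
k = ln2 / t½ = 0.693147 / 15.2 = 0.04560 h⁻¹
C = C₀ · e^(−k·t) = 0.1252 × e^(−0.04560 × 20.3)
  = 0.1252 × 0.3963 = 0.04962 mg/L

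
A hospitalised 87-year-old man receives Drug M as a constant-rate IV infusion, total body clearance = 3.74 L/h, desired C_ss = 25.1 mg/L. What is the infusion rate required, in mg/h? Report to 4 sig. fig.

At steady state, infusion rate R₀ = Css × CL = 25.1 × 3.740 = 93.87 mg/h

93.87 mg/h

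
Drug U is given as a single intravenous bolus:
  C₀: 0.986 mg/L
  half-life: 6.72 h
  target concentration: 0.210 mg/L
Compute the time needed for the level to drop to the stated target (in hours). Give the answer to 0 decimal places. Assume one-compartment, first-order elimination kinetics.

k = ln2 / t½ = 0.693147 / 6.72 = 0.1031 h⁻¹
t = ln(C₀ / C) / k = ln(0.9860 / 0.210) / 0.1031
  = ln(4.695) / 0.1031 = 1.546 / 0.1031 = 15.00 h

15 h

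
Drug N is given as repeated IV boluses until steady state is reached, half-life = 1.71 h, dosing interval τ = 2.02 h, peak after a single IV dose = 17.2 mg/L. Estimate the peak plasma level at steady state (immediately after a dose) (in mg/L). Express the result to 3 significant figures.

30.8 mg/L

k = ln2 / t½ = 0.693147 / 1.71 = 0.4053 h⁻¹
e^(−kτ) = e^(−0.4053 × 2.02) = 0.4410
Accumulation ratio R = 1 / (1 − e^(−kτ)) = 1 / (1 − 0.4410) = 1.789
Steady-state peak = C₀ × R = 17.2 × 1.789 = 30.77 mg/L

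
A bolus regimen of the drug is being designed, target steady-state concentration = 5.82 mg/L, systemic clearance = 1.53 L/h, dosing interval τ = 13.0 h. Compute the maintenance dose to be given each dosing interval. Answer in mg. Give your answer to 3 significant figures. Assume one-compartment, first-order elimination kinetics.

116 mg

At steady state, Dose/τ = Css × CL.
Dose = Css × CL × τ = 5.82 × 1.530 × 13.0 = 115.8 mg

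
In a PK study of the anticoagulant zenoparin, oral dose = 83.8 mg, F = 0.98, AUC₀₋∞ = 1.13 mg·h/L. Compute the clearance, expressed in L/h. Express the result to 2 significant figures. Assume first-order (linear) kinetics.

73 L/h

CL = F·Dose / AUC = 0.98 × 83.8 / 1.13 = 72.68 L/h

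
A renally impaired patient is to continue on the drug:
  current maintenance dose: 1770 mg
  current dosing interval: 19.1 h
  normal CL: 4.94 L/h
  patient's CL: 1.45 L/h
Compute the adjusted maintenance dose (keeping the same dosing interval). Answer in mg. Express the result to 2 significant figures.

To keep the same average steady-state level, dosing rate must scale with clearance.
CL ratio = 1.45 / 4.94 = 0.2935
New dose (same interval) = 1770 × 0.2935 = 519.5 mg

520 mg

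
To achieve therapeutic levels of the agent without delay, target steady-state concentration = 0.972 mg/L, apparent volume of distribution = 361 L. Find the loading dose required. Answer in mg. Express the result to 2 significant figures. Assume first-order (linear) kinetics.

LD = Css × Vd = 0.972 × 361 = 350.9 mg

350 mg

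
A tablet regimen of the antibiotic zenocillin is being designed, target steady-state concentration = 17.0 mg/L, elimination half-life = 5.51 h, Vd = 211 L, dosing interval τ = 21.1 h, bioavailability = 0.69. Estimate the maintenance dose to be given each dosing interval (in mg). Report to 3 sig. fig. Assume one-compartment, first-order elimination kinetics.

k = ln2 / t½ = 0.693147 / 5.51 = 0.1258 h⁻¹
CL = k × Vd = 0.1258 × 211 = 26.54 L/h
At steady state, F × (Dose/τ) = Css × CL.
Dose = Css × CL × τ / F = 17.0 × 26.54 × 21.1 / 0.69 = 13800 mg

13800 mg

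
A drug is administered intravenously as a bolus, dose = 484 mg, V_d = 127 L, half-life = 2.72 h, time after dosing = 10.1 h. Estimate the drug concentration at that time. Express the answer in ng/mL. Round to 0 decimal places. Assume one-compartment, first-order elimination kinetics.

C₀ = Dose / Vd = 484.0 / 127 = 3.811 mg/L
k = ln2 / t½ = 0.693147 / 2.72 = 0.2548 h⁻¹
C = C₀ · e^(−k·t) = 3.811 × e^(−0.2548 × 10.1)
  = 3.811 × 0.07627 = 0.2907 mg/L
Convert: 0.2907 mg/L × 1000 = 290.7 ng/mL

291 ng/mL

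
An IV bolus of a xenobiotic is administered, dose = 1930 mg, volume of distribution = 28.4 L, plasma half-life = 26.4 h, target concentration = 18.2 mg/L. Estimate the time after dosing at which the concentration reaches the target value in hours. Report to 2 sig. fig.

C₀ = Dose / Vd = 1930 / 28.4 = 67.96 mg/L
k = ln2 / t½ = 0.693147 / 26.4 = 0.02626 h⁻¹
t = ln(C₀ / C) / k = ln(67.96 / 18.2) / 0.02626
  = ln(3.734) / 0.02626 = 1.317 / 0.02626 = 50.15 h

50 h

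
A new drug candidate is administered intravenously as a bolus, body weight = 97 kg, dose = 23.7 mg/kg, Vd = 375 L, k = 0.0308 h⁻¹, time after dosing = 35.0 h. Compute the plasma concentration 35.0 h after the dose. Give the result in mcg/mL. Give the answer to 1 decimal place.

Total dose = 23.7 × 97 = 2299 mg
C₀ = Dose / Vd = 2299 / 375 = 6.131 mg/L
C = C₀ · e^(−k·t) = 6.131 × e^(−0.03080 × 35.0)
  = 6.131 × 0.3403 = 2.086 mg/L
(2.086 mg/L = 2.086 mcg/mL)

2.1 mcg/mL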